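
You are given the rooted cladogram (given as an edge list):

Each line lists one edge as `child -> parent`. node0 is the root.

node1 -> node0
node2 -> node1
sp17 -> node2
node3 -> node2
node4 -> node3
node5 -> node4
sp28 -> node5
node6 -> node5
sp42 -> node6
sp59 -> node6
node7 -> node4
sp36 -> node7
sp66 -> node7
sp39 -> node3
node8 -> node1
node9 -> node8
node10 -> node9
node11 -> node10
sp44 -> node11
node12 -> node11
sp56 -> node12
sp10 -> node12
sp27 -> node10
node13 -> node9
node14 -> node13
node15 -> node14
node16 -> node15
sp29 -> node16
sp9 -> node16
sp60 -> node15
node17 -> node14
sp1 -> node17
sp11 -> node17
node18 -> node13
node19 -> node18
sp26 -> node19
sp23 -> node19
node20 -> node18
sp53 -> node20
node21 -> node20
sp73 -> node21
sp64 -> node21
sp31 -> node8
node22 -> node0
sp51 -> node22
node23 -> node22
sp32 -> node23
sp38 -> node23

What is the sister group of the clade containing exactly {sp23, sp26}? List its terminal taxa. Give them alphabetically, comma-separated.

sp53, sp64, sp73

The clade containing exactly {sp23, sp26} attaches to the tree at the node subtending ((sp26,sp23),(sp53,(sp73,sp64))).
The other lineage descending from that same node — the sister group — is (sp53,(sp73,sp64)); its 3 tips in alphabetical order are the answer.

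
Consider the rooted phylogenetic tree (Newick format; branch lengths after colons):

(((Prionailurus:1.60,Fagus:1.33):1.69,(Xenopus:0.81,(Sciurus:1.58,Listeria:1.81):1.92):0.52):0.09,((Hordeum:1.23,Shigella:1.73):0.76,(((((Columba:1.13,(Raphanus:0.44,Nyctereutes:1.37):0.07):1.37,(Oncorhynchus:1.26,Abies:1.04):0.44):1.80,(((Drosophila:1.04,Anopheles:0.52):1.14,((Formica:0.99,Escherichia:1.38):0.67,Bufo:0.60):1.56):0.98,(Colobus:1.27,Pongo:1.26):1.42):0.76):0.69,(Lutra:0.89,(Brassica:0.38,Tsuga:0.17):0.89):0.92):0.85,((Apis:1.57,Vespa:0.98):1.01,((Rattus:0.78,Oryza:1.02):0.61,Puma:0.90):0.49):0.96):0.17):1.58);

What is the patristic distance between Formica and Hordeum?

8.66

The path runs Formica → … → MRCA → … → Hordeum; the MRCA is the node subtending ((Hordeum,Shigella),(((((Columba,(Raphanus,Nyctereutes)),(Oncorhynchus,Abies)),(((Drosophila,Anopheles),((Formica,Escherichia),Bufo)),(Colobus,Pongo))),(Lutra,(Brassica,Tsuga))),((Apis,Vespa),((Rattus,Oryza),Puma)))).
Branch lengths along that path: 0.99 + 0.67 + 1.56 + 0.98 + 0.76 + 0.69 + 0.85 + 0.17 + 0.76 + 1.23 = 8.66.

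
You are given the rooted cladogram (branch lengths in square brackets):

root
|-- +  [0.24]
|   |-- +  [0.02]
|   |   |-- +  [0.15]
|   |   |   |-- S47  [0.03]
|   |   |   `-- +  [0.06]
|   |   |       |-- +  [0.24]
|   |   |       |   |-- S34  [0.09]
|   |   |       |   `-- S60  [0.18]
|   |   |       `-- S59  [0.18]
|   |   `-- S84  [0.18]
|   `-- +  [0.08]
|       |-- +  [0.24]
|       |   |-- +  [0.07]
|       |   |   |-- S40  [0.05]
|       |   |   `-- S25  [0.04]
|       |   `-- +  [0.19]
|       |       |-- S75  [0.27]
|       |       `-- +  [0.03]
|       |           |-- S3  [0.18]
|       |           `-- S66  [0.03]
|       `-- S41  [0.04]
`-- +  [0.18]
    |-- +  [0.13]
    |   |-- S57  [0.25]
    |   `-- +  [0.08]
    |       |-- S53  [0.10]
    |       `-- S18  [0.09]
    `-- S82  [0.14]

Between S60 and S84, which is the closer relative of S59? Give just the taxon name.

S60

The MRCA of S59 and S60 subtends ((S34,S60),S59) (3 taxa).
The MRCA of S59 and S84 subtends ((S47,((S34,S60),S59)),S84) (5 taxa).
The first is nested inside the second, so S59 shares a more recent common ancestor with S60.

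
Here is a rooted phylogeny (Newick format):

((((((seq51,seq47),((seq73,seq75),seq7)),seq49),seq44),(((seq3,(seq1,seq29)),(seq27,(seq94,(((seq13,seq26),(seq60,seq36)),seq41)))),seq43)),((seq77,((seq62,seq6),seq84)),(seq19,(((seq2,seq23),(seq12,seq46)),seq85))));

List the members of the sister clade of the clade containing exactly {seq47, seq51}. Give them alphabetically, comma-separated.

seq7, seq73, seq75

The clade containing exactly {seq47, seq51} attaches to the tree at the node subtending ((seq51,seq47),((seq73,seq75),seq7)).
The other lineage descending from that same node — the sister group — is ((seq73,seq75),seq7); its 3 tips in alphabetical order are the answer.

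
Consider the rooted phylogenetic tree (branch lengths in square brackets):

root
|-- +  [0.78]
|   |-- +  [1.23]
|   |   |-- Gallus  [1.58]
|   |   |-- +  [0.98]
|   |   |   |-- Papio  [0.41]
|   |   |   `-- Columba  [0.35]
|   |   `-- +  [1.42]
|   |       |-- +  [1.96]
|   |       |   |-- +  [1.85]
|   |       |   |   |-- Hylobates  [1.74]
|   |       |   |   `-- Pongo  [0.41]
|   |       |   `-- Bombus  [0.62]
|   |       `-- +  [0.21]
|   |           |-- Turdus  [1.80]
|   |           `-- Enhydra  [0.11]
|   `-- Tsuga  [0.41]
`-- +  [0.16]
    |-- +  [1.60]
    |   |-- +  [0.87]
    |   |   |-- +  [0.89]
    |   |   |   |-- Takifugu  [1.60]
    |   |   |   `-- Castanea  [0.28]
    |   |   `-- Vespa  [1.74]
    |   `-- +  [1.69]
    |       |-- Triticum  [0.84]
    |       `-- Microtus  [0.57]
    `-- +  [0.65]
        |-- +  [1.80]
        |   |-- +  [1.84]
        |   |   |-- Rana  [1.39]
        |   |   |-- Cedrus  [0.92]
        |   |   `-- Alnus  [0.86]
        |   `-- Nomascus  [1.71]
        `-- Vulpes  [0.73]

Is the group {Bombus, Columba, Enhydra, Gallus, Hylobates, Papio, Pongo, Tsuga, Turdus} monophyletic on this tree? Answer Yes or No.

Yes

The most recent common ancestor of these taxa subtends ((Gallus,(Papio,Columba),(((Hylobates,Pongo),Bombus),(Turdus,Enhydra))),Tsuga).
That clade has exactly 9 tips — every listed taxon and nothing else — so the group is monophyletic.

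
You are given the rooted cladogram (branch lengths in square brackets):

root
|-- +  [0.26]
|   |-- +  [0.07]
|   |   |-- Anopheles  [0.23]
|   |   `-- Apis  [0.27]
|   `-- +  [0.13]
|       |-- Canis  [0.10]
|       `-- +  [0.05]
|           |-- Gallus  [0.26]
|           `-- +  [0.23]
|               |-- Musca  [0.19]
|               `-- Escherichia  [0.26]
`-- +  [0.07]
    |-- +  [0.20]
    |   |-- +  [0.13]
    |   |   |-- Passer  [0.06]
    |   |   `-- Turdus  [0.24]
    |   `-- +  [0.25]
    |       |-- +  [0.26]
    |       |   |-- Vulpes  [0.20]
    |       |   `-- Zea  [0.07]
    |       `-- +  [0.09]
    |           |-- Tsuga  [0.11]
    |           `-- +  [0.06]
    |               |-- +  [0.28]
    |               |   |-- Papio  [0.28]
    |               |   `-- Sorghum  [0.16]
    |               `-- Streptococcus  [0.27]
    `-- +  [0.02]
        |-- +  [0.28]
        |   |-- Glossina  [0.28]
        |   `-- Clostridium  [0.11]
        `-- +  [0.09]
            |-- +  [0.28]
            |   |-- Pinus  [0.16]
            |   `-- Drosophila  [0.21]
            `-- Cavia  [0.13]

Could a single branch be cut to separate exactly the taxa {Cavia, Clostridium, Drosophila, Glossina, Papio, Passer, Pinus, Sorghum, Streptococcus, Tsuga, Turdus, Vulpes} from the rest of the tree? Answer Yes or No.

The MRCA of the listed taxa subtends (((Passer,Turdus),((Vulpes,Zea),(Tsuga,((Papio,Sorghum),Streptococcus)))),((Glossina,Clostridium),((Pinus,Drosophila),Cavia))).
That clade also contains Zea, which is not in the proposed group, so the group is not monophyletic.

No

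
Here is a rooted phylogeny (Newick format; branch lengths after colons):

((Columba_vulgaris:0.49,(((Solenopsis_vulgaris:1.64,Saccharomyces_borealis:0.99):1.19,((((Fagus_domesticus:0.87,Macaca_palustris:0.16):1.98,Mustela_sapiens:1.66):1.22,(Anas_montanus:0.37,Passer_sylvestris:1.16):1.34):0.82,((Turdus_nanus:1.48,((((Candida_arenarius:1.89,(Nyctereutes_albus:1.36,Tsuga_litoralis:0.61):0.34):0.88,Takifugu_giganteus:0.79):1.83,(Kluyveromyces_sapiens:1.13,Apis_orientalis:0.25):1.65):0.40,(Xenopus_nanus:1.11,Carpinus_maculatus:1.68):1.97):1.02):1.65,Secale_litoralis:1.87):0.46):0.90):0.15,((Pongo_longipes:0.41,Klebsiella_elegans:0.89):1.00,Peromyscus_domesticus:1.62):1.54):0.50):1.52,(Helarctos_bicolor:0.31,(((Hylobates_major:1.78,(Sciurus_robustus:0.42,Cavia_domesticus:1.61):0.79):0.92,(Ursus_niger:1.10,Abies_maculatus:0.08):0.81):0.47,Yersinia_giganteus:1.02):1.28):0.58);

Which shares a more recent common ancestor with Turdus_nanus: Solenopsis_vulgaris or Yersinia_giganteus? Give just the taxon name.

Solenopsis_vulgaris

The MRCA of Turdus_nanus and Solenopsis_vulgaris subtends ((Solenopsis_vulgaris,Saccharomyces_borealis),((((Fagus_domesticus,Macaca_palustris),Mustela_sapiens),(Anas_montanus,Passer_sylvestris)),((Turdus_nanus,((((Candida_arenarius,(Nyctereutes_albus,Tsuga_litoralis)),Takifugu_giganteus),(Kluyveromyces_sapiens,Apis_orientalis)),(Xenopus_nanus,Carpinus_maculatus))),Secale_litoralis))) (17 taxa).
The MRCA of Turdus_nanus and Yersinia_giganteus is the root, subtending the entire tree (28 taxa).
The first is nested inside the second, so Turdus_nanus shares a more recent common ancestor with Solenopsis_vulgaris.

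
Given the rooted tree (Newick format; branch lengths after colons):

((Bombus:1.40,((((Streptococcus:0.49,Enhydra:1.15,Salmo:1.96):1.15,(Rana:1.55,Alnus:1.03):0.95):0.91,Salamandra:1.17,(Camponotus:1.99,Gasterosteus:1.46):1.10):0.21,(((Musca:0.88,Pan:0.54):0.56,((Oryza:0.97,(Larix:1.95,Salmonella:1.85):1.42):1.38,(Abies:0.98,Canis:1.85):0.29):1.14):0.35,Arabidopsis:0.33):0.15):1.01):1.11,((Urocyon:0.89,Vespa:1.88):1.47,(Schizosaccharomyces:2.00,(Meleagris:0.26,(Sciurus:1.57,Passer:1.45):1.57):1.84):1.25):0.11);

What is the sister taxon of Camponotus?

Camponotus attaches to the tree at the node subtending (Camponotus,Gasterosteus).
The other lineage descending from that same node — the sister group — is the single tip Gasterosteus.

Gasterosteus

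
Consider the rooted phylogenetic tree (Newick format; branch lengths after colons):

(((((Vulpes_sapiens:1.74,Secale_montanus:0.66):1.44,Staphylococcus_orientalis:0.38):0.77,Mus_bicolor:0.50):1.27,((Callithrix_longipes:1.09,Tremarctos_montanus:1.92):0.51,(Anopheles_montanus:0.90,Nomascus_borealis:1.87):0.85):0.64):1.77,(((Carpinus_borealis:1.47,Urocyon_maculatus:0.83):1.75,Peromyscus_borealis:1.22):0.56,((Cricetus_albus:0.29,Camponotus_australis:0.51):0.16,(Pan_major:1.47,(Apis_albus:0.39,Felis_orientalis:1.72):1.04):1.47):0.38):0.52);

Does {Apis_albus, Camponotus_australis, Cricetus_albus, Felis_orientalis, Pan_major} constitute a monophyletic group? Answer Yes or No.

Yes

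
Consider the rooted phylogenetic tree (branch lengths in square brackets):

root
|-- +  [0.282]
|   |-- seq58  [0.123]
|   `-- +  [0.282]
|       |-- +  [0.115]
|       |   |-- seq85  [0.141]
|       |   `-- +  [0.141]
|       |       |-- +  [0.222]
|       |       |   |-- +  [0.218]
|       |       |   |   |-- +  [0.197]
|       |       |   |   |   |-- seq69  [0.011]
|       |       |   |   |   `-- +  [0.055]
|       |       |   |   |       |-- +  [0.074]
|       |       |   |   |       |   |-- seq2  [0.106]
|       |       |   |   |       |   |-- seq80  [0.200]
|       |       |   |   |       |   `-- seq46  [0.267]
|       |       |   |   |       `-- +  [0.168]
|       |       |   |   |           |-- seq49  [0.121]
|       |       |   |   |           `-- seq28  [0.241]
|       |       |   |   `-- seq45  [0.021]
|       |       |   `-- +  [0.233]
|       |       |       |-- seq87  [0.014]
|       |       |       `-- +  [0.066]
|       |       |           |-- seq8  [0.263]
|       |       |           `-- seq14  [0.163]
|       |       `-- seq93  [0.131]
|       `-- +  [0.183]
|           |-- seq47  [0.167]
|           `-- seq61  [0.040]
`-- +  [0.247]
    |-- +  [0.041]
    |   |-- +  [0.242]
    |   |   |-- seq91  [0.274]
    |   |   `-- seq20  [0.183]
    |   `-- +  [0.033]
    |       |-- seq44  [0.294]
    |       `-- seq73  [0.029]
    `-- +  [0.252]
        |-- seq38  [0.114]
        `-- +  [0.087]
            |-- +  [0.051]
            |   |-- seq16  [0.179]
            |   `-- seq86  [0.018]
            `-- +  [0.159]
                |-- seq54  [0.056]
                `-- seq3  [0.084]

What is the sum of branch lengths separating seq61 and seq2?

1.351

The path runs seq61 → … → MRCA → … → seq2; the MRCA is the node subtending ((seq85,((((seq69,((seq2,seq80,seq46),(seq49,seq28))),seq45),(seq87,(seq8,seq14))),seq93)),(seq47,seq61)).
Branch lengths along that path: 0.040 + 0.183 + 0.115 + 0.141 + 0.222 + 0.218 + 0.197 + 0.055 + 0.074 + 0.106 = 1.351.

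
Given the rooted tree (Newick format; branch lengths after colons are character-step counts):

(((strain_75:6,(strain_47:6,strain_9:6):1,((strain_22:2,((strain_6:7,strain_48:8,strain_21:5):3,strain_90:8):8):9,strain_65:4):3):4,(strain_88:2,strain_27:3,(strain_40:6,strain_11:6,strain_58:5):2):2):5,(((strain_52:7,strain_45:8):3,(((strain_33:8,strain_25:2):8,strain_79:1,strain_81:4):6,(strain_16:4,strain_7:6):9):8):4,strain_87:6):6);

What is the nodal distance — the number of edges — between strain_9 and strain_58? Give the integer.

6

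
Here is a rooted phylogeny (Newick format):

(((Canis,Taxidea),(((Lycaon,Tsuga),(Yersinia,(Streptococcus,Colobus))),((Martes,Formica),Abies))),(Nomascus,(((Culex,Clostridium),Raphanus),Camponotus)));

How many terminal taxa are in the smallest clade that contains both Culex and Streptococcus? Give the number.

The MRCA of Culex and Streptococcus is the root, so the clade is the entire tree.
That clade contains 15 terminal taxa: Abies, Camponotus, Canis, Clostridium, Colobus, Culex, Formica, Lycaon, Martes, Nomascus, Raphanus, Streptococcus, Taxidea, Tsuga, Yersinia.

15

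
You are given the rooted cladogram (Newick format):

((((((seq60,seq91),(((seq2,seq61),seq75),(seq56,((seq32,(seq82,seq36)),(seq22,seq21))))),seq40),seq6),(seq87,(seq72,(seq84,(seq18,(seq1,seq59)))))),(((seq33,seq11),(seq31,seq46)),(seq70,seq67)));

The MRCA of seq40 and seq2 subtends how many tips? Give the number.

The MRCA of seq40 and seq2 is the node subtending (((seq60,seq91),(((seq2,seq61),seq75),(seq56,((seq32,(seq82,seq36)),(seq22,seq21))))),seq40).
That clade contains 12 terminal taxa: seq2, seq21, seq22, seq32, seq36, seq40, seq56, seq60, seq61, seq75, seq82, seq91.

12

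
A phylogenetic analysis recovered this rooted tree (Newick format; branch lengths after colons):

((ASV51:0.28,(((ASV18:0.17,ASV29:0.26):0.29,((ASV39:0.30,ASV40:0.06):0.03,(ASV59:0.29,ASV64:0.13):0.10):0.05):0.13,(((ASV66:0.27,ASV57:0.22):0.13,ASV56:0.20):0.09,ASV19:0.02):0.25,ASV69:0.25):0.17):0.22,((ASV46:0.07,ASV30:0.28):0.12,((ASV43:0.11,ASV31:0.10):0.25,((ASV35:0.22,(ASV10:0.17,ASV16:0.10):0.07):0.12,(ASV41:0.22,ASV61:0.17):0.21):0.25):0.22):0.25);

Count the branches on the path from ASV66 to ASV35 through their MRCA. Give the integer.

The MRCA of ASV66 and ASV35 is the root of the tree.
From ASV66 up to that node: 6 branches. From ASV35 up to the same node: 5 branches. Total: 6 + 5 = 11.

11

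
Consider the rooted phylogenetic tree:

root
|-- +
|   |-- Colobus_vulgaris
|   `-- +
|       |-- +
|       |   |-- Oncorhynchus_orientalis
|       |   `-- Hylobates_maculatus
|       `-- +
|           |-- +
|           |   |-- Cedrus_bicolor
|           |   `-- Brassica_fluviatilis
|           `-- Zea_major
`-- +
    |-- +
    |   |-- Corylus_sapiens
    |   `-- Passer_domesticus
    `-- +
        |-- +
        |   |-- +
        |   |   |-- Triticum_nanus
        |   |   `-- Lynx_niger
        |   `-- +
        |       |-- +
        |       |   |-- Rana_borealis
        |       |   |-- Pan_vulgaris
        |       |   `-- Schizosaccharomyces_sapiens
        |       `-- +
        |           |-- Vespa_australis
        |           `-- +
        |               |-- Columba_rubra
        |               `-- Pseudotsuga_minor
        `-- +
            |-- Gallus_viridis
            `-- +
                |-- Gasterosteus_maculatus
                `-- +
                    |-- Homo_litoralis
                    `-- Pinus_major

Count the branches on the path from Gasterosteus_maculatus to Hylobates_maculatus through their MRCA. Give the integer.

The MRCA of Gasterosteus_maculatus and Hylobates_maculatus is the root of the tree.
From Gasterosteus_maculatus up to that node: 5 branches. From Hylobates_maculatus up to the same node: 4 branches. Total: 5 + 4 = 9.

9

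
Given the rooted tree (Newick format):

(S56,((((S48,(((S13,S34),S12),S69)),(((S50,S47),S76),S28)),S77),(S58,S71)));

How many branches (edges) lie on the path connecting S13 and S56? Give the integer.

9

The MRCA of S13 and S56 is the root of the tree.
From S13 up to that node: 8 branches. From S56 up to the same node: 1 branch. Total: 8 + 1 = 9.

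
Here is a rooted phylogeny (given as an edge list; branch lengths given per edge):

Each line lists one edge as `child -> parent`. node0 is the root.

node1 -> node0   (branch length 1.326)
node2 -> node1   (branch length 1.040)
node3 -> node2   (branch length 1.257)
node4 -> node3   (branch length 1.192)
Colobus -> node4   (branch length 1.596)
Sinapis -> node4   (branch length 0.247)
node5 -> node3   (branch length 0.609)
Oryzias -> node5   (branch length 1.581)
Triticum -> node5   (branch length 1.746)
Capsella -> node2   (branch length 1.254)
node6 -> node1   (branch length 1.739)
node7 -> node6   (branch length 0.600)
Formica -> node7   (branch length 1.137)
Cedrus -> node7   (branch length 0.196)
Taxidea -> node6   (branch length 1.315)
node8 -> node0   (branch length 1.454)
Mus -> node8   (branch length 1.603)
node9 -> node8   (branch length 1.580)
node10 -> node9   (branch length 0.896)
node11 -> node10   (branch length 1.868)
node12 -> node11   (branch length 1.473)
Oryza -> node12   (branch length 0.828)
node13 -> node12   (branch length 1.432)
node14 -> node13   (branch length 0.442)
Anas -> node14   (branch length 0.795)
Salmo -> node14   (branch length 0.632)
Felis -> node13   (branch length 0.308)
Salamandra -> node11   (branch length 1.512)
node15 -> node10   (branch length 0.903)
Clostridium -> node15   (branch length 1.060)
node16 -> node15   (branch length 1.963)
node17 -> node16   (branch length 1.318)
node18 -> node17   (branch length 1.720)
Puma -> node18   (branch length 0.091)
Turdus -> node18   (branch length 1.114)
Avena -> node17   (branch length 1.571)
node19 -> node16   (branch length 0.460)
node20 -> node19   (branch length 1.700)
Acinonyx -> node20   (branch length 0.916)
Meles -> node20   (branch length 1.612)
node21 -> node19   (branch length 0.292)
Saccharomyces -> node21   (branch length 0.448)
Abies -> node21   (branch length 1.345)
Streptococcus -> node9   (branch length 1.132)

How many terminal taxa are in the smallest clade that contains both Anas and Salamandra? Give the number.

The MRCA of Anas and Salamandra is the node subtending ((Oryza,((Anas,Salmo),Felis)),Salamandra).
That clade contains 5 terminal taxa: Anas, Felis, Oryza, Salamandra, Salmo.

5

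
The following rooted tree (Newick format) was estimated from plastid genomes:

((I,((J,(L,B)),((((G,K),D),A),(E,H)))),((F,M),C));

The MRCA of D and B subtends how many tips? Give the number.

The MRCA of D and B is the node subtending ((J,(L,B)),((((G,K),D),A),(E,H))).
That clade contains 9 terminal taxa: A, B, D, E, G, H, J, K, L.

9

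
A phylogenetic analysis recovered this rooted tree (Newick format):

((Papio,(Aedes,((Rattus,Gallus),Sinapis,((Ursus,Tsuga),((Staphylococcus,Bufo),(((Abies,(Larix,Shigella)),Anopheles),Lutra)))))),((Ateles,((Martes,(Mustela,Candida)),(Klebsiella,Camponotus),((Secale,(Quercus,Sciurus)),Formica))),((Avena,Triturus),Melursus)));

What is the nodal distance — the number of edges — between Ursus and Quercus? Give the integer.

The MRCA of Ursus and Quercus is the root of the tree.
From Ursus up to that node: 6 branches. From Quercus up to the same node: 7 branches. Total: 6 + 7 = 13.

13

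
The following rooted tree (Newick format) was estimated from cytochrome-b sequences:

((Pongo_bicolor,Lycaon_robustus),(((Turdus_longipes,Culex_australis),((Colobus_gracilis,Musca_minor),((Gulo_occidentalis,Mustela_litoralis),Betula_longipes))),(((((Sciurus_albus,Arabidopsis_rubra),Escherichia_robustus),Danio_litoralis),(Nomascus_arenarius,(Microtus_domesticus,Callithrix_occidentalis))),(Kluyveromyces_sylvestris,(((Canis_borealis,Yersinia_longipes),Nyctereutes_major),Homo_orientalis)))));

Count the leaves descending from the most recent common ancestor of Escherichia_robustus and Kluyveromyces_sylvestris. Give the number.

The MRCA of Escherichia_robustus and Kluyveromyces_sylvestris is the node subtending (((((Sciurus_albus,Arabidopsis_rubra),Escherichia_robustus),Danio_litoralis),(Nomascus_arenarius,(Microtus_domesticus,Callithrix_occidentalis))),(Kluyveromyces_sylvestris,(((Canis_borealis,Yersinia_longipes),Nyctereutes_major),Homo_orientalis))).
That clade contains 12 terminal taxa: Arabidopsis_rubra, Callithrix_occidentalis, Canis_borealis, Danio_litoralis, Escherichia_robustus, Homo_orientalis, Kluyveromyces_sylvestris, Microtus_domesticus, Nomascus_arenarius, Nyctereutes_major, Sciurus_albus, Yersinia_longipes.

12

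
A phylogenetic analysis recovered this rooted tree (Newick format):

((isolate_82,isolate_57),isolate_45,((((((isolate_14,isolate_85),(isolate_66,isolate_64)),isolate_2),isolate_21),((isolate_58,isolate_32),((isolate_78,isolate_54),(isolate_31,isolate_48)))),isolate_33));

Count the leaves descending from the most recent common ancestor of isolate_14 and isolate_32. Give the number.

12

The MRCA of isolate_14 and isolate_32 is the node subtending (((((isolate_14,isolate_85),(isolate_66,isolate_64)),isolate_2),isolate_21),((isolate_58,isolate_32),((isolate_78,isolate_54),(isolate_31,isolate_48)))).
That clade contains 12 terminal taxa: isolate_14, isolate_2, isolate_21, isolate_31, isolate_32, isolate_48, isolate_54, isolate_58, isolate_64, isolate_66, isolate_78, isolate_85.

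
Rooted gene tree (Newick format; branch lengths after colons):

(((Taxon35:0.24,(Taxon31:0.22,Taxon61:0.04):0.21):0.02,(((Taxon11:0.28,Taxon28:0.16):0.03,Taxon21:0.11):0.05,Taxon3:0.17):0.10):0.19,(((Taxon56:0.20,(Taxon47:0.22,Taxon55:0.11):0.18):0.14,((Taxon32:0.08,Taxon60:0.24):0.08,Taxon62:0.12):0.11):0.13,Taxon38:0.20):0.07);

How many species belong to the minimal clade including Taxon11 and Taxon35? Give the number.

The MRCA of Taxon11 and Taxon35 is the node subtending ((Taxon35,(Taxon31,Taxon61)),(((Taxon11,Taxon28),Taxon21),Taxon3)).
That clade contains 7 terminal taxa: Taxon11, Taxon21, Taxon28, Taxon3, Taxon31, Taxon35, Taxon61.

7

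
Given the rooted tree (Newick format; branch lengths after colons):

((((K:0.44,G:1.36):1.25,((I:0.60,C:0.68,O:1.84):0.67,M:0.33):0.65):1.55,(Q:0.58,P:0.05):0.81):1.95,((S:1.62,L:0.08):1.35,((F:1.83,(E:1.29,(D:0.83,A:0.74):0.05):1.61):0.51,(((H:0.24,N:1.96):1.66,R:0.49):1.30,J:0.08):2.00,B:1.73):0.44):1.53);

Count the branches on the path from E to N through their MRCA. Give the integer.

The MRCA of E and N is the node subtending ((F,(E,(D,A))),(((H,N),R),J),B).
From E up to that node: 3 branches. From N up to the same node: 4 branches. Total: 3 + 4 = 7.

7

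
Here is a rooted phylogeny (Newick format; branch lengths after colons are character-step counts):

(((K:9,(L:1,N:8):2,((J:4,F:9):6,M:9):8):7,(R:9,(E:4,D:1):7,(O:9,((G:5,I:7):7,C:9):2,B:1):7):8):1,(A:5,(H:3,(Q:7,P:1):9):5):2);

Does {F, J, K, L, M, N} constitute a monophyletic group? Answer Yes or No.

The most recent common ancestor of these taxa subtends (K,(L,N),((J,F),M)).
That clade has exactly 6 tips — every listed taxon and nothing else — so the group is monophyletic.

Yes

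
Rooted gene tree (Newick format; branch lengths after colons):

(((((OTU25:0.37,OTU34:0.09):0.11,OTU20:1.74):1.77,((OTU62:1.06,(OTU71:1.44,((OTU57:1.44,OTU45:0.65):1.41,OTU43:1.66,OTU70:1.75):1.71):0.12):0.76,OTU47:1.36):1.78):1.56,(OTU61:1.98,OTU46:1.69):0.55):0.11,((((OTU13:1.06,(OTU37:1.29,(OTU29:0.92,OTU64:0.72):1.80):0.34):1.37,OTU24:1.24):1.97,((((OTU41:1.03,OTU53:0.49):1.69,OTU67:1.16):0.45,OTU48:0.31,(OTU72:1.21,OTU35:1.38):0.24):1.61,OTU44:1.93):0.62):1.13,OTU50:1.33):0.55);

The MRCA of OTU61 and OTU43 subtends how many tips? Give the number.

The MRCA of OTU61 and OTU43 is the node subtending ((((OTU25,OTU34),OTU20),((OTU62,(OTU71,((OTU57,OTU45),OTU43,OTU70))),OTU47)),(OTU61,OTU46)).
That clade contains 12 terminal taxa: OTU20, OTU25, OTU34, OTU43, OTU45, OTU46, OTU47, OTU57, OTU61, OTU62, OTU70, OTU71.

12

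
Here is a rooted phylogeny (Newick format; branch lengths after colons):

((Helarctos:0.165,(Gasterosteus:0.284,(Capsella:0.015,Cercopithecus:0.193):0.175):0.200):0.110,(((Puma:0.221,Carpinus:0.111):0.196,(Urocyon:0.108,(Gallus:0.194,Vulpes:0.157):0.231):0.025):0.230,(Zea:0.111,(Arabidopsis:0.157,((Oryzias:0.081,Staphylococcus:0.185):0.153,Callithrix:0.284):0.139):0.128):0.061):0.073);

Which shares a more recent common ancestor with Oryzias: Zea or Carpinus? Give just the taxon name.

The MRCA of Oryzias and Zea subtends (Zea,(Arabidopsis,((Oryzias,Staphylococcus),Callithrix))) (5 taxa).
The MRCA of Oryzias and Carpinus subtends (((Puma,Carpinus),(Urocyon,(Gallus,Vulpes))),(Zea,(Arabidopsis,((Oryzias,Staphylococcus),Callithrix)))) (10 taxa).
The first is nested inside the second, so Oryzias shares a more recent common ancestor with Zea.

Zea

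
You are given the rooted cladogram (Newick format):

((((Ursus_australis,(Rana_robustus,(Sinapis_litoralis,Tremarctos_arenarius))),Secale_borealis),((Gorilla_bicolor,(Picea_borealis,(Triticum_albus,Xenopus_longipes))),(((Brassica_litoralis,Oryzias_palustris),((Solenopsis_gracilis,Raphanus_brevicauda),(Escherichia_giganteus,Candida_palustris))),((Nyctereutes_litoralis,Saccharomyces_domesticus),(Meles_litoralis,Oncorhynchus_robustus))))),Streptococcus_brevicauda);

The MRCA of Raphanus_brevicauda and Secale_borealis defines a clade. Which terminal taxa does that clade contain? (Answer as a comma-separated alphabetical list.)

Tracing Raphanus_brevicauda: it sits inside (Solenopsis_gracilis,Raphanus_brevicauda).
Tracing Secale_borealis: it sits inside ((Ursus_australis,(Rana_robustus,(Sinapis_litoralis,Tremarctos_arenarius))),Secale_borealis).
The smallest clade enclosing both is (((Ursus_australis,(Rana_robustus,(Sinapis_litoralis,Tremarctos_arenarius))),Secale_borealis),((Gorilla_bicolor,(Picea_borealis,(Triticum_albus,Xenopus_longipes))),(((Brassica_litoralis,Oryzias_palustris),((Solenopsis_gracilis,Raphanus_brevicauda),(Escherichia_giganteus,Candida_palustris))),((Nyctereutes_litoralis,Saccharomyces_domesticus),(Meles_litoralis,Oncorhynchus_robustus))))); the answer is its 19 terminal taxa in alphabetical order.

Brassica_litoralis, Candida_palustris, Escherichia_giganteus, Gorilla_bicolor, Meles_litoralis, Nyctereutes_litoralis, Oncorhynchus_robustus, Oryzias_palustris, Picea_borealis, Rana_robustus, Raphanus_brevicauda, Saccharomyces_domesticus, Secale_borealis, Sinapis_litoralis, Solenopsis_gracilis, Tremarctos_arenarius, Triticum_albus, Ursus_australis, Xenopus_longipes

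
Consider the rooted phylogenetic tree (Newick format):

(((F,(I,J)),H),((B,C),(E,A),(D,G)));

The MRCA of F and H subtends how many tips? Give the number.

The MRCA of F and H is the node subtending ((F,(I,J)),H).
That clade contains 4 terminal taxa: F, H, I, J.

4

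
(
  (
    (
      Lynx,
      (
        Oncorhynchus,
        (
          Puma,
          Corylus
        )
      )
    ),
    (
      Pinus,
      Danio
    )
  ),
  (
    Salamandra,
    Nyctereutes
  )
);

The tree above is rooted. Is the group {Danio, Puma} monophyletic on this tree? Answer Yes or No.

No

The MRCA of the listed taxa subtends ((Lynx,(Oncorhynchus,(Puma,Corylus))),(Pinus,Danio)).
That clade also contains Corylus, Lynx, Oncorhynchus, Pinus, which are not in the proposed group, so the group is not monophyletic.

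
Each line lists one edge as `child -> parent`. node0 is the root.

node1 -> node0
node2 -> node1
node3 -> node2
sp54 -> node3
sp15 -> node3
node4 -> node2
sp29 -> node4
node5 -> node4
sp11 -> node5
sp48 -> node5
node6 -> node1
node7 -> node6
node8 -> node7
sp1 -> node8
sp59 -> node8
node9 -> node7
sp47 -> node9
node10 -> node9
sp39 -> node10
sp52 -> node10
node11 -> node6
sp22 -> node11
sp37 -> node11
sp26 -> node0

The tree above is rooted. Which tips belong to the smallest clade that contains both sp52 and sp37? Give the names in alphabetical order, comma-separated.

sp1, sp22, sp37, sp39, sp47, sp52, sp59

Tracing sp52: it sits inside (sp39,sp52).
Tracing sp37: it sits inside (sp22,sp37).
The smallest clade enclosing both is (((sp1,sp59),(sp47,(sp39,sp52))),(sp22,sp37)); the answer is its 7 terminal taxa in alphabetical order.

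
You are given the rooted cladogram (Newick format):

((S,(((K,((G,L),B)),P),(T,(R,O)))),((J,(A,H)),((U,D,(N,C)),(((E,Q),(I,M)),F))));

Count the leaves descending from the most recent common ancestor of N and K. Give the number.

The MRCA of N and K is the root, so the clade is the entire tree.
That clade contains 21 terminal taxa: A, B, C, D, E, F, G, H, I, J, K, L, M, N, O, P, Q, R, S, T, U.

21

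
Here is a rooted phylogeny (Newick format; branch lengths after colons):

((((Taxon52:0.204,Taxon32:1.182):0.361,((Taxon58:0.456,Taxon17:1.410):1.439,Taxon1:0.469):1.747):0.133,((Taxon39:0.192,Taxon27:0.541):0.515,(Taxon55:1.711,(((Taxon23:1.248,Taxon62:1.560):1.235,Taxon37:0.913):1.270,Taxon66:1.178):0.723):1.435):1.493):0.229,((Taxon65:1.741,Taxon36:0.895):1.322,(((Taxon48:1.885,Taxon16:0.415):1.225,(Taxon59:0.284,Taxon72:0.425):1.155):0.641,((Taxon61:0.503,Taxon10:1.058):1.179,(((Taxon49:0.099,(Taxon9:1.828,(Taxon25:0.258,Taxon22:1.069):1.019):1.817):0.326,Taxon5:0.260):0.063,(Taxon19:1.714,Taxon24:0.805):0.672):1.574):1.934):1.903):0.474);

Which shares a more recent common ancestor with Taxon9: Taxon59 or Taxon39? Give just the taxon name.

Taxon59

The MRCA of Taxon9 and Taxon59 subtends (((Taxon48,Taxon16),(Taxon59,Taxon72)),((Taxon61,Taxon10),(((Taxon49,(Taxon9,(Taxon25,Taxon22))),Taxon5),(Taxon19,Taxon24)))) (13 taxa).
The MRCA of Taxon9 and Taxon39 is the root, subtending the entire tree (27 taxa).
The first is nested inside the second, so Taxon9 shares a more recent common ancestor with Taxon59.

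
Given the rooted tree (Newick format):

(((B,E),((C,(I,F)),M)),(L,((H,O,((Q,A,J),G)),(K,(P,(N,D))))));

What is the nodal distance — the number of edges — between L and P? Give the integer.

5

The MRCA of L and P is the node subtending (L,((H,O,((Q,A,J),G)),(K,(P,(N,D))))).
From L up to that node: 1 branch. From P up to the same node: 4 branches. Total: 1 + 4 = 5.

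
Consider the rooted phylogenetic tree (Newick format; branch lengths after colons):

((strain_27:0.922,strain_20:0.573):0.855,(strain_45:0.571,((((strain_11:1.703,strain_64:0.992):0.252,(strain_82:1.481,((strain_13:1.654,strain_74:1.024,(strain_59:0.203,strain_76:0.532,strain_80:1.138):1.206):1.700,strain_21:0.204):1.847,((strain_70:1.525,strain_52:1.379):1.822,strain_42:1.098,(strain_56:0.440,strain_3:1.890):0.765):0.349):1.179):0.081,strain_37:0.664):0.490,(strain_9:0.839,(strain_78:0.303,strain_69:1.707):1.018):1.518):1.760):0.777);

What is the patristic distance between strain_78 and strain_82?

6.070

The path runs strain_78 → … → MRCA → … → strain_82; the MRCA is the node subtending ((((strain_11,strain_64),(strain_82,((strain_13,strain_74,(strain_59,strain_76,strain_80)),strain_21),((strain_70,strain_52),strain_42,(strain_56,strain_3)))),strain_37),(strain_9,(strain_78,strain_69))).
Branch lengths along that path: 0.303 + 1.018 + 1.518 + 0.490 + 0.081 + 1.179 + 1.481 = 6.070.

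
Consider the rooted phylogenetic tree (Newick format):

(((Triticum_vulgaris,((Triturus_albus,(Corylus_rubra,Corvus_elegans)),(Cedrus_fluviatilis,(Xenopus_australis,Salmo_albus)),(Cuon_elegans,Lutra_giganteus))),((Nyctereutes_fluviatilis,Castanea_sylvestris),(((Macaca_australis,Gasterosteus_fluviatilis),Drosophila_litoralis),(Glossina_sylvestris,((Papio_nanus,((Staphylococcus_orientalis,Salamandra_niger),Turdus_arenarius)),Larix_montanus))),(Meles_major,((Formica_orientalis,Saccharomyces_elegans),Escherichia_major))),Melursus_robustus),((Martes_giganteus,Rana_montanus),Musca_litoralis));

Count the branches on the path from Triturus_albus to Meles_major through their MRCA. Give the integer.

7

The MRCA of Triturus_albus and Meles_major is the node subtending ((Triticum_vulgaris,((Triturus_albus,(Corylus_rubra,Corvus_elegans)),(Cedrus_fluviatilis,(Xenopus_australis,Salmo_albus)),(Cuon_elegans,Lutra_giganteus))),((Nyctereutes_fluviatilis,Castanea_sylvestris),(((Macaca_australis,Gasterosteus_fluviatilis),Drosophila_litoralis),(Glossina_sylvestris,((Papio_nanus,((Staphylococcus_orientalis,Salamandra_niger),Turdus_arenarius)),Larix_montanus))),(Meles_major,((Formica_orientalis,Saccharomyces_elegans),Escherichia_major))),Melursus_robustus).
From Triturus_albus up to that node: 4 branches. From Meles_major up to the same node: 3 branches. Total: 4 + 3 = 7.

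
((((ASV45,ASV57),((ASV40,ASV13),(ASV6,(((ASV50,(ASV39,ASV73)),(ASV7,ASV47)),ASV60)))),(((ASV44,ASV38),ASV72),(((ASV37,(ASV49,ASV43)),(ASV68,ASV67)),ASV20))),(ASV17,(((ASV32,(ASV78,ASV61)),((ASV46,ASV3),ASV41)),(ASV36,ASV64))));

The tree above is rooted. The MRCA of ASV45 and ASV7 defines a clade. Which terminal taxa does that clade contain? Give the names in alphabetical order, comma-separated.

Tracing ASV45: it sits inside (ASV45,ASV57).
Tracing ASV7: it sits inside (ASV7,ASV47).
The smallest clade enclosing both is ((ASV45,ASV57),((ASV40,ASV13),(ASV6,(((ASV50,(ASV39,ASV73)),(ASV7,ASV47)),ASV60)))); the answer is its 11 terminal taxa in alphabetical order.

ASV13, ASV39, ASV40, ASV45, ASV47, ASV50, ASV57, ASV6, ASV60, ASV7, ASV73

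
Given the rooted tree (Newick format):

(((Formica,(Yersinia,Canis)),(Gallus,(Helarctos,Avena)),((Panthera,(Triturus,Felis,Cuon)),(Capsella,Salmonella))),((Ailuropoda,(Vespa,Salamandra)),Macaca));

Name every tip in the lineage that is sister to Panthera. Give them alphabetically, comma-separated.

Cuon, Felis, Triturus

Panthera attaches to the tree at the node subtending (Panthera,(Triturus,Felis,Cuon)).
The other lineage descending from that same node — the sister group — is (Triturus,Felis,Cuon); its 3 tips in alphabetical order are the answer.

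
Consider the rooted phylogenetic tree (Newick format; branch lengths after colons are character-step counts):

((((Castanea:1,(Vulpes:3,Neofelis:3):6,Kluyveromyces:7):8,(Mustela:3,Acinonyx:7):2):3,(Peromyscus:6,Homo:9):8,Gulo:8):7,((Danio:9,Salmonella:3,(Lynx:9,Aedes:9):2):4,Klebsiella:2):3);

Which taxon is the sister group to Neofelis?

Neofelis attaches to the tree at the node subtending (Vulpes,Neofelis).
The other lineage descending from that same node — the sister group — is the single tip Vulpes.

Vulpes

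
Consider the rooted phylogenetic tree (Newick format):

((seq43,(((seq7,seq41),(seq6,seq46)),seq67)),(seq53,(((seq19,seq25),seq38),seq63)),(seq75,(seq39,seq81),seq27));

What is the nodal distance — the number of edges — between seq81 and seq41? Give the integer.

8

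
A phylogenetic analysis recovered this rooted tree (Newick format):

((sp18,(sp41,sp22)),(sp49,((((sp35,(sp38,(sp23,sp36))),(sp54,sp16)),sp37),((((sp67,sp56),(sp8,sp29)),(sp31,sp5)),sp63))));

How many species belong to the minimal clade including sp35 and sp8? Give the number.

14

The MRCA of sp35 and sp8 is the node subtending ((((sp35,(sp38,(sp23,sp36))),(sp54,sp16)),sp37),((((sp67,sp56),(sp8,sp29)),(sp31,sp5)),sp63)).
That clade contains 14 terminal taxa: sp16, sp23, sp29, sp31, sp35, sp36, sp37, sp38, sp5, sp54, sp56, sp63, sp67, sp8.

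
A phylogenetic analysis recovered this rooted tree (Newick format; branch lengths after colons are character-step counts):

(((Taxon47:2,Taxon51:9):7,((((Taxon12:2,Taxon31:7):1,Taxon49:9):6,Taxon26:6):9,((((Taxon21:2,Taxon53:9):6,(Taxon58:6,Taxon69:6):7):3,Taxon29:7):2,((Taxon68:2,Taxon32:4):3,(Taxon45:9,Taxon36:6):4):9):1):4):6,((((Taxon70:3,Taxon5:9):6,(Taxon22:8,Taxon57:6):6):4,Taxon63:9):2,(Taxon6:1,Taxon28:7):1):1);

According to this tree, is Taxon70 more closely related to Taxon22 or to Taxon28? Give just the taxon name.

Taxon22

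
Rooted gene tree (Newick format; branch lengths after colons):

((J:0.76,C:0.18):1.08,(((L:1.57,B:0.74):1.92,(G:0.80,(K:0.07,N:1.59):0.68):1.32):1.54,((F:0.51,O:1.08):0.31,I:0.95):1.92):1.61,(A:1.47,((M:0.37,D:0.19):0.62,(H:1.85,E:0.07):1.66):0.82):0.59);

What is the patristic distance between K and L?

5.56

The path runs K → … → MRCA → … → L; the MRCA is the node subtending ((L,B),(G,(K,N))).
Branch lengths along that path: 0.07 + 0.68 + 1.32 + 1.92 + 1.57 = 5.56.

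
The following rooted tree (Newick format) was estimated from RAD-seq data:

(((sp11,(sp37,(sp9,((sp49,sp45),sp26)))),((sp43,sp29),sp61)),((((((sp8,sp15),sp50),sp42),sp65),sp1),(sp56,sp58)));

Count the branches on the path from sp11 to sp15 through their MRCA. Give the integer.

10

The MRCA of sp11 and sp15 is the root of the tree.
From sp11 up to that node: 3 branches. From sp15 up to the same node: 7 branches. Total: 3 + 7 = 10.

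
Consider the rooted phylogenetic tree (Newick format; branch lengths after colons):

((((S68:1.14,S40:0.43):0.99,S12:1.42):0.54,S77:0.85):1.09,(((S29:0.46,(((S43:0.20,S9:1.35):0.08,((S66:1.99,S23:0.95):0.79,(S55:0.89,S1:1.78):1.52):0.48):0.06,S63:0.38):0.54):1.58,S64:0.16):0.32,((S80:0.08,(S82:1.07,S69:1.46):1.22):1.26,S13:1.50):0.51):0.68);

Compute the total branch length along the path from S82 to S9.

The path runs S82 → … → MRCA → … → S9; the MRCA is the node subtending (((S29,(((S43,S9),((S66,S23),(S55,S1))),S63)),S64),((S80,(S82,S69)),S13)).
Branch lengths along that path: 1.07 + 1.22 + 1.26 + 0.51 + 0.32 + 1.58 + 0.54 + 0.06 + 0.08 + 1.35 = 7.99.

7.99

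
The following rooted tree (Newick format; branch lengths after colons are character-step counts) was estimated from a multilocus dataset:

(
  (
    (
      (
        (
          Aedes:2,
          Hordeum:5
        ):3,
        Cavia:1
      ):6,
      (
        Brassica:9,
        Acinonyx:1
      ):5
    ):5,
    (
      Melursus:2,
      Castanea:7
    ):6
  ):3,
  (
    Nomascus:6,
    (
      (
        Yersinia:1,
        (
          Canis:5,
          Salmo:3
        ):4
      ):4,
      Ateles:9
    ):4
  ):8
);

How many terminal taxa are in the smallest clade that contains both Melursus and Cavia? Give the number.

The MRCA of Melursus and Cavia is the node subtending ((((Aedes,Hordeum),Cavia),(Brassica,Acinonyx)),(Melursus,Castanea)).
That clade contains 7 terminal taxa: Acinonyx, Aedes, Brassica, Castanea, Cavia, Hordeum, Melursus.

7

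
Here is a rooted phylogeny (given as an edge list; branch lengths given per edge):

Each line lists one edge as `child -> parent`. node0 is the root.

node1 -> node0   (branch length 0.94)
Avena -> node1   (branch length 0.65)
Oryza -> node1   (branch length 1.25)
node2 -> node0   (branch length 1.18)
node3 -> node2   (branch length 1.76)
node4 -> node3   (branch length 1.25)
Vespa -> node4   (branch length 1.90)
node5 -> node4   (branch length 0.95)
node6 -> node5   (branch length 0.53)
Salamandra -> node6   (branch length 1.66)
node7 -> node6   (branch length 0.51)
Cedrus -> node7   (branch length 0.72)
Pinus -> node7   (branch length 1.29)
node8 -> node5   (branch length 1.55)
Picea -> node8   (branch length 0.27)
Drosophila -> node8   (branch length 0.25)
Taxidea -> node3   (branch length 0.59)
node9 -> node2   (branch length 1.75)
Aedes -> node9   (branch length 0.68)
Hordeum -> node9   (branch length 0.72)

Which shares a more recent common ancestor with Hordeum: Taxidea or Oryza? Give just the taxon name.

Taxidea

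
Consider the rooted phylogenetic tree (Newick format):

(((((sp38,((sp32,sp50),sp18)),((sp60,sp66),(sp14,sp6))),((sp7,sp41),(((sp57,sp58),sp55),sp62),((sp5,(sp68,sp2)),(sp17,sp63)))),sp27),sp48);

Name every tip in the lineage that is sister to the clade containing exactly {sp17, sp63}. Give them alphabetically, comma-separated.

sp2, sp5, sp68

The clade containing exactly {sp17, sp63} attaches to the tree at the node subtending ((sp5,(sp68,sp2)),(sp17,sp63)).
The other lineage descending from that same node — the sister group — is (sp5,(sp68,sp2)); its 3 tips in alphabetical order are the answer.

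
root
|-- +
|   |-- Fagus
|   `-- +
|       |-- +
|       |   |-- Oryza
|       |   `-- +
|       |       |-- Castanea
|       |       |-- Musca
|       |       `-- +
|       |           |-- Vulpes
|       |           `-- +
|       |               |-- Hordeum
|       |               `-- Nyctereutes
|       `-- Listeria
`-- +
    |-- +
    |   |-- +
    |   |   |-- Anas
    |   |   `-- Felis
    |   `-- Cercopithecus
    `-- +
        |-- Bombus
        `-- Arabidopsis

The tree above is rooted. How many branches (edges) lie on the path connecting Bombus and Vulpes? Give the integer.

9

The MRCA of Bombus and Vulpes is the root of the tree.
From Bombus up to that node: 3 branches. From Vulpes up to the same node: 6 branches. Total: 3 + 6 = 9.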